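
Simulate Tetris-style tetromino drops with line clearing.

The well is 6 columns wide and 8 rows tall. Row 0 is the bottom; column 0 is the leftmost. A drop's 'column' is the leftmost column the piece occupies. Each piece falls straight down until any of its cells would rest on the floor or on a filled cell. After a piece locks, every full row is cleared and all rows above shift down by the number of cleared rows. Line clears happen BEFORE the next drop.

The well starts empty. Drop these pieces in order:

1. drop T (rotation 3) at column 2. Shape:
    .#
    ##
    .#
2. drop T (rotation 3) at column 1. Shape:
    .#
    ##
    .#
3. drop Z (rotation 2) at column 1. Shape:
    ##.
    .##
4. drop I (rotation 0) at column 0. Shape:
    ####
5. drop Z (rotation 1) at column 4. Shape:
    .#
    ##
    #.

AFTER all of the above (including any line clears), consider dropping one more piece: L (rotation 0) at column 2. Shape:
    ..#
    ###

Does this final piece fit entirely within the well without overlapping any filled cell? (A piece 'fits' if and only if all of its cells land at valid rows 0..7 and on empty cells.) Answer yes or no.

Drop 1: T rot3 at col 2 lands with bottom-row=0; cleared 0 line(s) (total 0); column heights now [0 0 2 3 0 0], max=3
Drop 2: T rot3 at col 1 lands with bottom-row=2; cleared 0 line(s) (total 0); column heights now [0 4 5 3 0 0], max=5
Drop 3: Z rot2 at col 1 lands with bottom-row=5; cleared 0 line(s) (total 0); column heights now [0 7 7 6 0 0], max=7
Drop 4: I rot0 at col 0 lands with bottom-row=7; cleared 0 line(s) (total 0); column heights now [8 8 8 8 0 0], max=8
Drop 5: Z rot1 at col 4 lands with bottom-row=0; cleared 0 line(s) (total 0); column heights now [8 8 8 8 2 3], max=8
Test piece L rot0 at col 2 (width 3): heights before test = [8 8 8 8 2 3]; fits = False

Answer: no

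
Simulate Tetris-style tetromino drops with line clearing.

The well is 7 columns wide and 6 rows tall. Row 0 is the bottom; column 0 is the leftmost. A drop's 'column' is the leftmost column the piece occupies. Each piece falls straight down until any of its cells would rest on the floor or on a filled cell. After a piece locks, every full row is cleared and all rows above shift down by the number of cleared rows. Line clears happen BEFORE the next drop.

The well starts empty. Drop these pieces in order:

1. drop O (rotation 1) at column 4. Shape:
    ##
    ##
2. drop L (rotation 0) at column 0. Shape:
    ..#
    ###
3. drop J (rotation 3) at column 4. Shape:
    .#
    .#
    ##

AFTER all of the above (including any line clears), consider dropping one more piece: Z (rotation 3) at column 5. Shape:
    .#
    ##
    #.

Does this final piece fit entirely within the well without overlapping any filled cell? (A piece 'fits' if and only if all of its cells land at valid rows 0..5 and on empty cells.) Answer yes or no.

Answer: no

Derivation:
Drop 1: O rot1 at col 4 lands with bottom-row=0; cleared 0 line(s) (total 0); column heights now [0 0 0 0 2 2 0], max=2
Drop 2: L rot0 at col 0 lands with bottom-row=0; cleared 0 line(s) (total 0); column heights now [1 1 2 0 2 2 0], max=2
Drop 3: J rot3 at col 4 lands with bottom-row=2; cleared 0 line(s) (total 0); column heights now [1 1 2 0 3 5 0], max=5
Test piece Z rot3 at col 5 (width 2): heights before test = [1 1 2 0 3 5 0]; fits = False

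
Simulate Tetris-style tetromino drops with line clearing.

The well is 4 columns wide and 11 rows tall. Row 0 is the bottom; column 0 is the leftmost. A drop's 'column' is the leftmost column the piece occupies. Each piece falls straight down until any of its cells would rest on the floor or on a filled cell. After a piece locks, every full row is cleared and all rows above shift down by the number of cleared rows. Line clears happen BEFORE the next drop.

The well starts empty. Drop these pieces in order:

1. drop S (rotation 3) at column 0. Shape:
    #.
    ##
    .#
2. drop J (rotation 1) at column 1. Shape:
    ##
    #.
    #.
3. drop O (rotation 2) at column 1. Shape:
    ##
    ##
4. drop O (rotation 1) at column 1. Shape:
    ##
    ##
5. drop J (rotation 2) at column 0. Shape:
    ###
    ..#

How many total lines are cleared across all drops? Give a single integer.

Answer: 0

Derivation:
Drop 1: S rot3 at col 0 lands with bottom-row=0; cleared 0 line(s) (total 0); column heights now [3 2 0 0], max=3
Drop 2: J rot1 at col 1 lands with bottom-row=2; cleared 0 line(s) (total 0); column heights now [3 5 5 0], max=5
Drop 3: O rot2 at col 1 lands with bottom-row=5; cleared 0 line(s) (total 0); column heights now [3 7 7 0], max=7
Drop 4: O rot1 at col 1 lands with bottom-row=7; cleared 0 line(s) (total 0); column heights now [3 9 9 0], max=9
Drop 5: J rot2 at col 0 lands with bottom-row=9; cleared 0 line(s) (total 0); column heights now [11 11 11 0], max=11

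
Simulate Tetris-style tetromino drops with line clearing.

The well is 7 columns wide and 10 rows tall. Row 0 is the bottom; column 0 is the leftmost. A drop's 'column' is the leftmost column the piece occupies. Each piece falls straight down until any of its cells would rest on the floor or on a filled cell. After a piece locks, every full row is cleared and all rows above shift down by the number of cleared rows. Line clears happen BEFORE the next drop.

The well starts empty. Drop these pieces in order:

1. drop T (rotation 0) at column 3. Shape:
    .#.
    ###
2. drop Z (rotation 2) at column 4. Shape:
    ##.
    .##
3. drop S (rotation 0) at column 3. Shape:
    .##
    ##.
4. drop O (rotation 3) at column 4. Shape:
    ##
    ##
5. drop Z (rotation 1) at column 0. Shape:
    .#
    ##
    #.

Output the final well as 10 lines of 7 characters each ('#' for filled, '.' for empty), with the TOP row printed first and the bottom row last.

Drop 1: T rot0 at col 3 lands with bottom-row=0; cleared 0 line(s) (total 0); column heights now [0 0 0 1 2 1 0], max=2
Drop 2: Z rot2 at col 4 lands with bottom-row=1; cleared 0 line(s) (total 0); column heights now [0 0 0 1 3 3 2], max=3
Drop 3: S rot0 at col 3 lands with bottom-row=3; cleared 0 line(s) (total 0); column heights now [0 0 0 4 5 5 2], max=5
Drop 4: O rot3 at col 4 lands with bottom-row=5; cleared 0 line(s) (total 0); column heights now [0 0 0 4 7 7 2], max=7
Drop 5: Z rot1 at col 0 lands with bottom-row=0; cleared 0 line(s) (total 0); column heights now [2 3 0 4 7 7 2], max=7

Answer: .......
.......
.......
....##.
....##.
....##.
...##..
.#..##.
##..###
#..###.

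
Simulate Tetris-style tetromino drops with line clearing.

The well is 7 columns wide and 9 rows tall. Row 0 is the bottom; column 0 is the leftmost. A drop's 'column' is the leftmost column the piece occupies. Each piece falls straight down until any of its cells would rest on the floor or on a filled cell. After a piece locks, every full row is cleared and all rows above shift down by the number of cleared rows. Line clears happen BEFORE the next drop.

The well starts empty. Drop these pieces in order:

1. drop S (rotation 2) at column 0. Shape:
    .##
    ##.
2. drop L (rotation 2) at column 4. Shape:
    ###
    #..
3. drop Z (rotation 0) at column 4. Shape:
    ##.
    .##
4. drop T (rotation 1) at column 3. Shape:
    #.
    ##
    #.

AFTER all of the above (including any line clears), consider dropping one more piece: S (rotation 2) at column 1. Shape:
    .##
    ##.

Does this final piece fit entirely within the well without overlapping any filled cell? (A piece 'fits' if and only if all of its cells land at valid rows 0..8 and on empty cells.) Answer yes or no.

Answer: yes

Derivation:
Drop 1: S rot2 at col 0 lands with bottom-row=0; cleared 0 line(s) (total 0); column heights now [1 2 2 0 0 0 0], max=2
Drop 2: L rot2 at col 4 lands with bottom-row=0; cleared 0 line(s) (total 0); column heights now [1 2 2 0 2 2 2], max=2
Drop 3: Z rot0 at col 4 lands with bottom-row=2; cleared 0 line(s) (total 0); column heights now [1 2 2 0 4 4 3], max=4
Drop 4: T rot1 at col 3 lands with bottom-row=3; cleared 0 line(s) (total 0); column heights now [1 2 2 6 5 4 3], max=6
Test piece S rot2 at col 1 (width 3): heights before test = [1 2 2 6 5 4 3]; fits = True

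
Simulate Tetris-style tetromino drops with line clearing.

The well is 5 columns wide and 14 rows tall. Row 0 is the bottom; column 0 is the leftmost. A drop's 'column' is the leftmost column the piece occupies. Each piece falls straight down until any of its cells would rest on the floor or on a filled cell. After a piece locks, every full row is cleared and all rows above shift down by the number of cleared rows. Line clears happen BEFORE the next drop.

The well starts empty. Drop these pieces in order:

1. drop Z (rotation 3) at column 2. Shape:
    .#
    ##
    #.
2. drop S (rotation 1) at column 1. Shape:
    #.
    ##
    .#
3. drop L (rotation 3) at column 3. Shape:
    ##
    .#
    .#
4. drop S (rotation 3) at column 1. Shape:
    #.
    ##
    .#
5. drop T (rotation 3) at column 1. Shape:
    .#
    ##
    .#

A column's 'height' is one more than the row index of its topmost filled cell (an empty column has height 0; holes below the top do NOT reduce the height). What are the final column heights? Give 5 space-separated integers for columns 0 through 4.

Drop 1: Z rot3 at col 2 lands with bottom-row=0; cleared 0 line(s) (total 0); column heights now [0 0 2 3 0], max=3
Drop 2: S rot1 at col 1 lands with bottom-row=2; cleared 0 line(s) (total 0); column heights now [0 5 4 3 0], max=5
Drop 3: L rot3 at col 3 lands with bottom-row=1; cleared 0 line(s) (total 0); column heights now [0 5 4 4 4], max=5
Drop 4: S rot3 at col 1 lands with bottom-row=4; cleared 0 line(s) (total 0); column heights now [0 7 6 4 4], max=7
Drop 5: T rot3 at col 1 lands with bottom-row=6; cleared 0 line(s) (total 0); column heights now [0 8 9 4 4], max=9

Answer: 0 8 9 4 4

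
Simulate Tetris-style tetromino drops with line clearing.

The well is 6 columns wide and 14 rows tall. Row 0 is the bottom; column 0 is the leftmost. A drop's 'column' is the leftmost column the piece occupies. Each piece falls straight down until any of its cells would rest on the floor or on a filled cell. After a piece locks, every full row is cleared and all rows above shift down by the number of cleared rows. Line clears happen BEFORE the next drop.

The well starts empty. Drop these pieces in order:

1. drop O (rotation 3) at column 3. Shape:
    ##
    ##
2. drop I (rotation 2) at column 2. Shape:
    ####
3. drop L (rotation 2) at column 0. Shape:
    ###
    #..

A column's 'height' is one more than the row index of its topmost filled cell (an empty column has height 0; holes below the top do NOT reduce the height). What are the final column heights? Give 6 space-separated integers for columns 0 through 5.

Answer: 4 4 4 3 3 3

Derivation:
Drop 1: O rot3 at col 3 lands with bottom-row=0; cleared 0 line(s) (total 0); column heights now [0 0 0 2 2 0], max=2
Drop 2: I rot2 at col 2 lands with bottom-row=2; cleared 0 line(s) (total 0); column heights now [0 0 3 3 3 3], max=3
Drop 3: L rot2 at col 0 lands with bottom-row=2; cleared 0 line(s) (total 0); column heights now [4 4 4 3 3 3], max=4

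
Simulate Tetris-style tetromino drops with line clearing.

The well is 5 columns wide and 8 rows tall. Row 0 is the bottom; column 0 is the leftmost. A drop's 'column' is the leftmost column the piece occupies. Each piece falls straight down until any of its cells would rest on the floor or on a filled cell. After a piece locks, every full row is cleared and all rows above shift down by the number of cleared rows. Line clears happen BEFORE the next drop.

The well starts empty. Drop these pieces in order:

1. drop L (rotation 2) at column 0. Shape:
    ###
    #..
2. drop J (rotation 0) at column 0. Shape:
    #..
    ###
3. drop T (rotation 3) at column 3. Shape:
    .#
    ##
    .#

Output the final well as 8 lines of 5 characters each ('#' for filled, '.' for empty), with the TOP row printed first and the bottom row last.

Drop 1: L rot2 at col 0 lands with bottom-row=0; cleared 0 line(s) (total 0); column heights now [2 2 2 0 0], max=2
Drop 2: J rot0 at col 0 lands with bottom-row=2; cleared 0 line(s) (total 0); column heights now [4 3 3 0 0], max=4
Drop 3: T rot3 at col 3 lands with bottom-row=0; cleared 1 line(s) (total 1); column heights now [3 2 2 0 2], max=3

Answer: .....
.....
.....
.....
.....
#....
###.#
#...#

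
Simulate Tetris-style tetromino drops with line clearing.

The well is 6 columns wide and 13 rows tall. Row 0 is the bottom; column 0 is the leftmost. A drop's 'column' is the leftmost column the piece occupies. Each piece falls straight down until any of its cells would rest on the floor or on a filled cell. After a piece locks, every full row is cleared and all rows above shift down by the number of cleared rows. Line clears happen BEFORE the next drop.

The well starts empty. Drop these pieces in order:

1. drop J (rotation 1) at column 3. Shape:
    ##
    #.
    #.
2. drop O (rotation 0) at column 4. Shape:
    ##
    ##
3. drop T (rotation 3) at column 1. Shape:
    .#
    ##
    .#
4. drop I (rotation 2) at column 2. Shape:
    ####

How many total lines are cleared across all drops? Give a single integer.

Answer: 0

Derivation:
Drop 1: J rot1 at col 3 lands with bottom-row=0; cleared 0 line(s) (total 0); column heights now [0 0 0 3 3 0], max=3
Drop 2: O rot0 at col 4 lands with bottom-row=3; cleared 0 line(s) (total 0); column heights now [0 0 0 3 5 5], max=5
Drop 3: T rot3 at col 1 lands with bottom-row=0; cleared 0 line(s) (total 0); column heights now [0 2 3 3 5 5], max=5
Drop 4: I rot2 at col 2 lands with bottom-row=5; cleared 0 line(s) (total 0); column heights now [0 2 6 6 6 6], max=6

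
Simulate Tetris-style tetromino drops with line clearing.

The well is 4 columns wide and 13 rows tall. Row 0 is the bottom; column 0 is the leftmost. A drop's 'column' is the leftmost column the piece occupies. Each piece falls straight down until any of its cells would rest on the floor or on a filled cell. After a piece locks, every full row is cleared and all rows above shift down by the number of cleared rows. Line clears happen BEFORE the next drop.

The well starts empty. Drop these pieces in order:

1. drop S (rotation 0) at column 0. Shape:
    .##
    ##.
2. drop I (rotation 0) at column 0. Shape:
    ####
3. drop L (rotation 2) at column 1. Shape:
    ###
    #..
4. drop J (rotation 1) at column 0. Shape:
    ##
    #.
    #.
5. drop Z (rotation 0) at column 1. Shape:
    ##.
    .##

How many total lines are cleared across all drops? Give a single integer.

Answer: 3

Derivation:
Drop 1: S rot0 at col 0 lands with bottom-row=0; cleared 0 line(s) (total 0); column heights now [1 2 2 0], max=2
Drop 2: I rot0 at col 0 lands with bottom-row=2; cleared 1 line(s) (total 1); column heights now [1 2 2 0], max=2
Drop 3: L rot2 at col 1 lands with bottom-row=2; cleared 0 line(s) (total 1); column heights now [1 4 4 4], max=4
Drop 4: J rot1 at col 0 lands with bottom-row=2; cleared 1 line(s) (total 2); column heights now [4 4 2 0], max=4
Drop 5: Z rot0 at col 1 lands with bottom-row=3; cleared 1 line(s) (total 3); column heights now [3 4 4 0], max=4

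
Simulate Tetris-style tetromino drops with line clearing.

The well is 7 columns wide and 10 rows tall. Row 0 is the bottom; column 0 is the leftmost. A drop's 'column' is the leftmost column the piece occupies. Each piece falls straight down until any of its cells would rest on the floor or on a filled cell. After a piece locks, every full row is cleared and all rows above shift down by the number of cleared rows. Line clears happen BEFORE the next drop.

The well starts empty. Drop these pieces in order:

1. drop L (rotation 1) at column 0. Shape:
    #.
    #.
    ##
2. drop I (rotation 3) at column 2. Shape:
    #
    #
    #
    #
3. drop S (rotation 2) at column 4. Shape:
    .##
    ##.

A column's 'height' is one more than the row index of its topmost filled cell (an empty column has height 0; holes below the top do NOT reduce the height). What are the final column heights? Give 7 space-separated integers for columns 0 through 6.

Drop 1: L rot1 at col 0 lands with bottom-row=0; cleared 0 line(s) (total 0); column heights now [3 1 0 0 0 0 0], max=3
Drop 2: I rot3 at col 2 lands with bottom-row=0; cleared 0 line(s) (total 0); column heights now [3 1 4 0 0 0 0], max=4
Drop 3: S rot2 at col 4 lands with bottom-row=0; cleared 0 line(s) (total 0); column heights now [3 1 4 0 1 2 2], max=4

Answer: 3 1 4 0 1 2 2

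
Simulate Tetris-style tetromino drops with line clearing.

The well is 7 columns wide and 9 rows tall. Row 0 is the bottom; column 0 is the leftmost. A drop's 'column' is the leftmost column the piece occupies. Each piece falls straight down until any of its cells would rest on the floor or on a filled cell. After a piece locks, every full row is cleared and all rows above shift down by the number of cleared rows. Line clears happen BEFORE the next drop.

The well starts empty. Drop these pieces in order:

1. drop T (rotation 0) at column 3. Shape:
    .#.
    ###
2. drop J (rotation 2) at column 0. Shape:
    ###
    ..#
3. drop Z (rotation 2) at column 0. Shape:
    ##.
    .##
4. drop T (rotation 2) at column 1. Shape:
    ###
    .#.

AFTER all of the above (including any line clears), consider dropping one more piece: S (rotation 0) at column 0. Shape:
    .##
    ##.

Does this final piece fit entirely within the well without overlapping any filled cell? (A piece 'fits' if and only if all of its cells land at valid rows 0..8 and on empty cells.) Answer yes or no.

Answer: yes

Derivation:
Drop 1: T rot0 at col 3 lands with bottom-row=0; cleared 0 line(s) (total 0); column heights now [0 0 0 1 2 1 0], max=2
Drop 2: J rot2 at col 0 lands with bottom-row=0; cleared 0 line(s) (total 0); column heights now [2 2 2 1 2 1 0], max=2
Drop 3: Z rot2 at col 0 lands with bottom-row=2; cleared 0 line(s) (total 0); column heights now [4 4 3 1 2 1 0], max=4
Drop 4: T rot2 at col 1 lands with bottom-row=3; cleared 0 line(s) (total 0); column heights now [4 5 5 5 2 1 0], max=5
Test piece S rot0 at col 0 (width 3): heights before test = [4 5 5 5 2 1 0]; fits = True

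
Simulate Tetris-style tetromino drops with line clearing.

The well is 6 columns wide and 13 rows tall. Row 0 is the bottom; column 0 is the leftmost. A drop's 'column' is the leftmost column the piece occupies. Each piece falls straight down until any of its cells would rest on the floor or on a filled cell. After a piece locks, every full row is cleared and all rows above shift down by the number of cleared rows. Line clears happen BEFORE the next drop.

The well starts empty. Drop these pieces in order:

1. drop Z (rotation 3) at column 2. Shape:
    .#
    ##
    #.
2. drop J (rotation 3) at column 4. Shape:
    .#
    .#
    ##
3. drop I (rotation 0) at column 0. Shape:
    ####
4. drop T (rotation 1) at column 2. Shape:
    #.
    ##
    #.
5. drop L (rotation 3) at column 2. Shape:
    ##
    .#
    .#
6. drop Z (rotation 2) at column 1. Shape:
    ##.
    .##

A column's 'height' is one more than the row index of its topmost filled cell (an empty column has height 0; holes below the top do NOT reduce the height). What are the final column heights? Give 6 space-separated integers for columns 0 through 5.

Answer: 4 11 11 10 1 3

Derivation:
Drop 1: Z rot3 at col 2 lands with bottom-row=0; cleared 0 line(s) (total 0); column heights now [0 0 2 3 0 0], max=3
Drop 2: J rot3 at col 4 lands with bottom-row=0; cleared 0 line(s) (total 0); column heights now [0 0 2 3 1 3], max=3
Drop 3: I rot0 at col 0 lands with bottom-row=3; cleared 0 line(s) (total 0); column heights now [4 4 4 4 1 3], max=4
Drop 4: T rot1 at col 2 lands with bottom-row=4; cleared 0 line(s) (total 0); column heights now [4 4 7 6 1 3], max=7
Drop 5: L rot3 at col 2 lands with bottom-row=6; cleared 0 line(s) (total 0); column heights now [4 4 9 9 1 3], max=9
Drop 6: Z rot2 at col 1 lands with bottom-row=9; cleared 0 line(s) (total 0); column heights now [4 11 11 10 1 3], max=11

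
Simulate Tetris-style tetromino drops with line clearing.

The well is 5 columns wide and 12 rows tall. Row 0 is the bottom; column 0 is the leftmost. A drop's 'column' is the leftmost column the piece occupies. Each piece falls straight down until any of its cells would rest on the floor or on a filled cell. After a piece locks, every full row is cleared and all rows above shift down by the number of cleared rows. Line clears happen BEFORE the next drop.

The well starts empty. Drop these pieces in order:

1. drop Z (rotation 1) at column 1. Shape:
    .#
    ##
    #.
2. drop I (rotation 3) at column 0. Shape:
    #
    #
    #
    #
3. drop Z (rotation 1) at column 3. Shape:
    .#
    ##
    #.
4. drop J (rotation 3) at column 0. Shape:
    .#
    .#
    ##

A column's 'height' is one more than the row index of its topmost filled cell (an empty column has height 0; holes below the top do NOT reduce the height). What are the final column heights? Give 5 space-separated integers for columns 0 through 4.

Answer: 4 6 2 1 2

Derivation:
Drop 1: Z rot1 at col 1 lands with bottom-row=0; cleared 0 line(s) (total 0); column heights now [0 2 3 0 0], max=3
Drop 2: I rot3 at col 0 lands with bottom-row=0; cleared 0 line(s) (total 0); column heights now [4 2 3 0 0], max=4
Drop 3: Z rot1 at col 3 lands with bottom-row=0; cleared 1 line(s) (total 1); column heights now [3 1 2 1 2], max=3
Drop 4: J rot3 at col 0 lands with bottom-row=3; cleared 0 line(s) (total 1); column heights now [4 6 2 1 2], max=6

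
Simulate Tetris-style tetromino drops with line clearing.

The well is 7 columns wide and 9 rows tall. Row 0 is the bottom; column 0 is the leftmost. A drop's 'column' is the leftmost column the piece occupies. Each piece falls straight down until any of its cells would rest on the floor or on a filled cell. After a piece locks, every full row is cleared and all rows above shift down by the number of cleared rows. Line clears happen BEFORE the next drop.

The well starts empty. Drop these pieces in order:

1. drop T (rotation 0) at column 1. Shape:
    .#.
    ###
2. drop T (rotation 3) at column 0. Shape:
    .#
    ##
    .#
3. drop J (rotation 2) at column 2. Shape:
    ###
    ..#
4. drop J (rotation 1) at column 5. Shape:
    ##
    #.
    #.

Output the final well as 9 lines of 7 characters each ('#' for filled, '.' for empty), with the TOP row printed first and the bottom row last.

Answer: .......
.......
.......
.......
.......
.......
.#.....
.##.##.
.###.#.

Derivation:
Drop 1: T rot0 at col 1 lands with bottom-row=0; cleared 0 line(s) (total 0); column heights now [0 1 2 1 0 0 0], max=2
Drop 2: T rot3 at col 0 lands with bottom-row=1; cleared 0 line(s) (total 0); column heights now [3 4 2 1 0 0 0], max=4
Drop 3: J rot2 at col 2 lands with bottom-row=1; cleared 0 line(s) (total 0); column heights now [3 4 3 3 3 0 0], max=4
Drop 4: J rot1 at col 5 lands with bottom-row=0; cleared 1 line(s) (total 1); column heights now [0 3 2 1 2 2 0], max=3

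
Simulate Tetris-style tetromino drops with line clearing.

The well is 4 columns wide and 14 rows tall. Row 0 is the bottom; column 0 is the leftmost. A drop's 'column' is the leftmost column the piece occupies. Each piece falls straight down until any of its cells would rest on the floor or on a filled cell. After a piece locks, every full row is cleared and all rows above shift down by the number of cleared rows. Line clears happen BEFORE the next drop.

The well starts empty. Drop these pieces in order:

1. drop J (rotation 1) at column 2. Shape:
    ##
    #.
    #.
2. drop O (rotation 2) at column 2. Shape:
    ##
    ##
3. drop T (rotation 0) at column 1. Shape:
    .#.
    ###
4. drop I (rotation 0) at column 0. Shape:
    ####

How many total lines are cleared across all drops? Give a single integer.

Drop 1: J rot1 at col 2 lands with bottom-row=0; cleared 0 line(s) (total 0); column heights now [0 0 3 3], max=3
Drop 2: O rot2 at col 2 lands with bottom-row=3; cleared 0 line(s) (total 0); column heights now [0 0 5 5], max=5
Drop 3: T rot0 at col 1 lands with bottom-row=5; cleared 0 line(s) (total 0); column heights now [0 6 7 6], max=7
Drop 4: I rot0 at col 0 lands with bottom-row=7; cleared 1 line(s) (total 1); column heights now [0 6 7 6], max=7

Answer: 1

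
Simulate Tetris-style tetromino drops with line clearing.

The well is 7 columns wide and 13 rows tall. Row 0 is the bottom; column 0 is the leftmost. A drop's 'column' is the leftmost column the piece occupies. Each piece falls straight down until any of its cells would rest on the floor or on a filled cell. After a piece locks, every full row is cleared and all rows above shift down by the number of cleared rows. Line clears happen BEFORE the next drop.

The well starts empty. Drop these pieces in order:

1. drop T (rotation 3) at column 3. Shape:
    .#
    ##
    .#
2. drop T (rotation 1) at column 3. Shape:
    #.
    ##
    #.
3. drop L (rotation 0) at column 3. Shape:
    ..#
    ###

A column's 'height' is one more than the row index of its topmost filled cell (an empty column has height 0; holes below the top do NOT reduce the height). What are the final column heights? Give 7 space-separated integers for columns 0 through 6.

Drop 1: T rot3 at col 3 lands with bottom-row=0; cleared 0 line(s) (total 0); column heights now [0 0 0 2 3 0 0], max=3
Drop 2: T rot1 at col 3 lands with bottom-row=2; cleared 0 line(s) (total 0); column heights now [0 0 0 5 4 0 0], max=5
Drop 3: L rot0 at col 3 lands with bottom-row=5; cleared 0 line(s) (total 0); column heights now [0 0 0 6 6 7 0], max=7

Answer: 0 0 0 6 6 7 0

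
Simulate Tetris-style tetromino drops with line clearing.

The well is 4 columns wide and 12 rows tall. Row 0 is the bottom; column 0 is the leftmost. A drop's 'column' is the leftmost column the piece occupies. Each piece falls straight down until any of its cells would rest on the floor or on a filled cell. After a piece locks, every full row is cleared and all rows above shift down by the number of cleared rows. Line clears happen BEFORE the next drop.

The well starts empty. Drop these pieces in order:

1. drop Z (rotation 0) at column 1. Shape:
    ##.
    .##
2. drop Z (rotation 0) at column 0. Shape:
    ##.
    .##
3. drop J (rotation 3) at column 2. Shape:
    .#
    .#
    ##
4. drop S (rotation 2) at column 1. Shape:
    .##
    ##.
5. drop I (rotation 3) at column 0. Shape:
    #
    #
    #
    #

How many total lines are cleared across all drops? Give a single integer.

Answer: 1

Derivation:
Drop 1: Z rot0 at col 1 lands with bottom-row=0; cleared 0 line(s) (total 0); column heights now [0 2 2 1], max=2
Drop 2: Z rot0 at col 0 lands with bottom-row=2; cleared 0 line(s) (total 0); column heights now [4 4 3 1], max=4
Drop 3: J rot3 at col 2 lands with bottom-row=3; cleared 1 line(s) (total 1); column heights now [0 3 3 5], max=5
Drop 4: S rot2 at col 1 lands with bottom-row=4; cleared 0 line(s) (total 1); column heights now [0 5 6 6], max=6
Drop 5: I rot3 at col 0 lands with bottom-row=0; cleared 0 line(s) (total 1); column heights now [4 5 6 6], max=6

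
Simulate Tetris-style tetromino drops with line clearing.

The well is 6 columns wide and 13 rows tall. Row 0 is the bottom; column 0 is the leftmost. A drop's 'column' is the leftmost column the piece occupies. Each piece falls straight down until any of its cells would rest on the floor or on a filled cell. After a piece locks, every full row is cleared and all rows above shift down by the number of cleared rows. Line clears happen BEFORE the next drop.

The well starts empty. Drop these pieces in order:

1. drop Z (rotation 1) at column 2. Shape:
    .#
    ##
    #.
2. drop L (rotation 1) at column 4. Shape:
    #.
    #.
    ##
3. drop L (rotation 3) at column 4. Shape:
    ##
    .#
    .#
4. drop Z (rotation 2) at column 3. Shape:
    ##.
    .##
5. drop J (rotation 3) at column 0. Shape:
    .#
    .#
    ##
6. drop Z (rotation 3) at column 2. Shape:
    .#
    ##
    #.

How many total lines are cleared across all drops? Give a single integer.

Answer: 0

Derivation:
Drop 1: Z rot1 at col 2 lands with bottom-row=0; cleared 0 line(s) (total 0); column heights now [0 0 2 3 0 0], max=3
Drop 2: L rot1 at col 4 lands with bottom-row=0; cleared 0 line(s) (total 0); column heights now [0 0 2 3 3 1], max=3
Drop 3: L rot3 at col 4 lands with bottom-row=1; cleared 0 line(s) (total 0); column heights now [0 0 2 3 4 4], max=4
Drop 4: Z rot2 at col 3 lands with bottom-row=4; cleared 0 line(s) (total 0); column heights now [0 0 2 6 6 5], max=6
Drop 5: J rot3 at col 0 lands with bottom-row=0; cleared 0 line(s) (total 0); column heights now [1 3 2 6 6 5], max=6
Drop 6: Z rot3 at col 2 lands with bottom-row=5; cleared 0 line(s) (total 0); column heights now [1 3 7 8 6 5], max=8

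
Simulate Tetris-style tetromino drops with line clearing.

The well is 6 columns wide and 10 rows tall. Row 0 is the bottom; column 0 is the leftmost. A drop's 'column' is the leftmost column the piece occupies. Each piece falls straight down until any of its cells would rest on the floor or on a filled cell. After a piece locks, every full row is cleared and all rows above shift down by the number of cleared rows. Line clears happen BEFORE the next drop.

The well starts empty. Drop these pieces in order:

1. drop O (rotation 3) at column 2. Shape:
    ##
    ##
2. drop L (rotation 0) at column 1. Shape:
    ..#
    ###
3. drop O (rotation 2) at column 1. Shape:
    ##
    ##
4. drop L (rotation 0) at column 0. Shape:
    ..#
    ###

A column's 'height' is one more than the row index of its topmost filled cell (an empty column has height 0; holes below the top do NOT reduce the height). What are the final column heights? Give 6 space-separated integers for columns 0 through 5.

Answer: 6 6 7 4 0 0

Derivation:
Drop 1: O rot3 at col 2 lands with bottom-row=0; cleared 0 line(s) (total 0); column heights now [0 0 2 2 0 0], max=2
Drop 2: L rot0 at col 1 lands with bottom-row=2; cleared 0 line(s) (total 0); column heights now [0 3 3 4 0 0], max=4
Drop 3: O rot2 at col 1 lands with bottom-row=3; cleared 0 line(s) (total 0); column heights now [0 5 5 4 0 0], max=5
Drop 4: L rot0 at col 0 lands with bottom-row=5; cleared 0 line(s) (total 0); column heights now [6 6 7 4 0 0], max=7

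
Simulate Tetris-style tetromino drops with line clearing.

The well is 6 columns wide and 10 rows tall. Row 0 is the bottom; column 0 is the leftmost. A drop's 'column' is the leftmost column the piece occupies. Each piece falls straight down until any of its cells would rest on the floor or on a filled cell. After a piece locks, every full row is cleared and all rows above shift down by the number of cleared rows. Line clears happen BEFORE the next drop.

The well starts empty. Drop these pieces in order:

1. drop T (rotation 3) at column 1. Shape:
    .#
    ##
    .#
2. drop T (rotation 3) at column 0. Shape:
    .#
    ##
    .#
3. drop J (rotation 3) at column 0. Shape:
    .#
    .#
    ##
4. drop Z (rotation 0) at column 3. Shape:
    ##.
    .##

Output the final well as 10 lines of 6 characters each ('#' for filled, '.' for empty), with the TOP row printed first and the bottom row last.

Drop 1: T rot3 at col 1 lands with bottom-row=0; cleared 0 line(s) (total 0); column heights now [0 2 3 0 0 0], max=3
Drop 2: T rot3 at col 0 lands with bottom-row=2; cleared 0 line(s) (total 0); column heights now [4 5 3 0 0 0], max=5
Drop 3: J rot3 at col 0 lands with bottom-row=5; cleared 0 line(s) (total 0); column heights now [6 8 3 0 0 0], max=8
Drop 4: Z rot0 at col 3 lands with bottom-row=0; cleared 0 line(s) (total 0); column heights now [6 8 3 2 2 1], max=8

Answer: ......
......
.#....
.#....
##....
.#....
##....
.##...
.####.
..#.##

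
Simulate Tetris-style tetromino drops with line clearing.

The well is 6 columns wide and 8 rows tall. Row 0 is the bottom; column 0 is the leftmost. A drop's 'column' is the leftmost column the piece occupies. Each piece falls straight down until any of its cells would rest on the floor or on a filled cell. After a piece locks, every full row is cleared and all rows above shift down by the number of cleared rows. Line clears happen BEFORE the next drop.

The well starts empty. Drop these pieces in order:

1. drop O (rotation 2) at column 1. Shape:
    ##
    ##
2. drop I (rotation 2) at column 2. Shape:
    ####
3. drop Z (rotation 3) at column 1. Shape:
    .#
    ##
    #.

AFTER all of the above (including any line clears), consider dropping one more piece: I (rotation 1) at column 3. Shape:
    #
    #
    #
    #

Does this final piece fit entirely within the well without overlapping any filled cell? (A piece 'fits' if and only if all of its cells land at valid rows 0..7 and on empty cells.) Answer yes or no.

Answer: yes

Derivation:
Drop 1: O rot2 at col 1 lands with bottom-row=0; cleared 0 line(s) (total 0); column heights now [0 2 2 0 0 0], max=2
Drop 2: I rot2 at col 2 lands with bottom-row=2; cleared 0 line(s) (total 0); column heights now [0 2 3 3 3 3], max=3
Drop 3: Z rot3 at col 1 lands with bottom-row=2; cleared 0 line(s) (total 0); column heights now [0 4 5 3 3 3], max=5
Test piece I rot1 at col 3 (width 1): heights before test = [0 4 5 3 3 3]; fits = True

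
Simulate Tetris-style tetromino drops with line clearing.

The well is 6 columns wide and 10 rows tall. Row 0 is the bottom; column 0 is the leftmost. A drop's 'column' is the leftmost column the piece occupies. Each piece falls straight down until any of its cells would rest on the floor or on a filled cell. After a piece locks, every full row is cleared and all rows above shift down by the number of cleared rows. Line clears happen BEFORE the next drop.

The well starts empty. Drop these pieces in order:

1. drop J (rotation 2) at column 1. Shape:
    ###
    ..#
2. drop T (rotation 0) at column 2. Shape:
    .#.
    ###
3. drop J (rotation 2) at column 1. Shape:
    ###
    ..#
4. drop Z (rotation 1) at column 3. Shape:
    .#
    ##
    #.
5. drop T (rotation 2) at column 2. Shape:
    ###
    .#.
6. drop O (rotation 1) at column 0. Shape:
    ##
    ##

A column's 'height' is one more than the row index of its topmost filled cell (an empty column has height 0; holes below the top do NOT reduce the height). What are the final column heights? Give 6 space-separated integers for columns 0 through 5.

Answer: 8 8 10 10 10 0

Derivation:
Drop 1: J rot2 at col 1 lands with bottom-row=0; cleared 0 line(s) (total 0); column heights now [0 2 2 2 0 0], max=2
Drop 2: T rot0 at col 2 lands with bottom-row=2; cleared 0 line(s) (total 0); column heights now [0 2 3 4 3 0], max=4
Drop 3: J rot2 at col 1 lands with bottom-row=4; cleared 0 line(s) (total 0); column heights now [0 6 6 6 3 0], max=6
Drop 4: Z rot1 at col 3 lands with bottom-row=6; cleared 0 line(s) (total 0); column heights now [0 6 6 8 9 0], max=9
Drop 5: T rot2 at col 2 lands with bottom-row=8; cleared 0 line(s) (total 0); column heights now [0 6 10 10 10 0], max=10
Drop 6: O rot1 at col 0 lands with bottom-row=6; cleared 0 line(s) (total 0); column heights now [8 8 10 10 10 0], max=10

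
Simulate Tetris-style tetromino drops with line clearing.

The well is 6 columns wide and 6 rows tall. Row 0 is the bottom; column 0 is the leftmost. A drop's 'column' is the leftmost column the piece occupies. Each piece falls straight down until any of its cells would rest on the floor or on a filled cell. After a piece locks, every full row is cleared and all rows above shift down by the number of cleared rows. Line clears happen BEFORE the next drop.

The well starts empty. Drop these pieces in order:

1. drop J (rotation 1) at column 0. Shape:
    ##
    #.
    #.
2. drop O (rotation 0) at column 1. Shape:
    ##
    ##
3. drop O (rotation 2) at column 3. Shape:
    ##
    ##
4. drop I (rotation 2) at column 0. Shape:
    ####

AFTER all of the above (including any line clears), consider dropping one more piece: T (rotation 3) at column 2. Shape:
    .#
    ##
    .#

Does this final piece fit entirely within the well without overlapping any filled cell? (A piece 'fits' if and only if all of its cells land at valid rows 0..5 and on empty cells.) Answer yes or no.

Drop 1: J rot1 at col 0 lands with bottom-row=0; cleared 0 line(s) (total 0); column heights now [3 3 0 0 0 0], max=3
Drop 2: O rot0 at col 1 lands with bottom-row=3; cleared 0 line(s) (total 0); column heights now [3 5 5 0 0 0], max=5
Drop 3: O rot2 at col 3 lands with bottom-row=0; cleared 0 line(s) (total 0); column heights now [3 5 5 2 2 0], max=5
Drop 4: I rot2 at col 0 lands with bottom-row=5; cleared 0 line(s) (total 0); column heights now [6 6 6 6 2 0], max=6
Test piece T rot3 at col 2 (width 2): heights before test = [6 6 6 6 2 0]; fits = False

Answer: no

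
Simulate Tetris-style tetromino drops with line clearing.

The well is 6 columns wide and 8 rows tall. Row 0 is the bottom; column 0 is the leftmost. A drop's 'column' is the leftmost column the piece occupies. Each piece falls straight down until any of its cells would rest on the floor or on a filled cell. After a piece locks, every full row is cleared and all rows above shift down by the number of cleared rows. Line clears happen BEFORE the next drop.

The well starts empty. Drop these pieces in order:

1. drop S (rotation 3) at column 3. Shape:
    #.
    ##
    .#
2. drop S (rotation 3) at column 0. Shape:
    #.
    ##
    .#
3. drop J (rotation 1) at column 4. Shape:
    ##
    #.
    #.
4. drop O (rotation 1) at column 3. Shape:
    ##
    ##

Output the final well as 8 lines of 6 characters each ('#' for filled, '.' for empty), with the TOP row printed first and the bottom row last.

Answer: ......
...##.
...##.
....##
....#.
#..##.
##.##.
.#..#.

Derivation:
Drop 1: S rot3 at col 3 lands with bottom-row=0; cleared 0 line(s) (total 0); column heights now [0 0 0 3 2 0], max=3
Drop 2: S rot3 at col 0 lands with bottom-row=0; cleared 0 line(s) (total 0); column heights now [3 2 0 3 2 0], max=3
Drop 3: J rot1 at col 4 lands with bottom-row=2; cleared 0 line(s) (total 0); column heights now [3 2 0 3 5 5], max=5
Drop 4: O rot1 at col 3 lands with bottom-row=5; cleared 0 line(s) (total 0); column heights now [3 2 0 7 7 5], max=7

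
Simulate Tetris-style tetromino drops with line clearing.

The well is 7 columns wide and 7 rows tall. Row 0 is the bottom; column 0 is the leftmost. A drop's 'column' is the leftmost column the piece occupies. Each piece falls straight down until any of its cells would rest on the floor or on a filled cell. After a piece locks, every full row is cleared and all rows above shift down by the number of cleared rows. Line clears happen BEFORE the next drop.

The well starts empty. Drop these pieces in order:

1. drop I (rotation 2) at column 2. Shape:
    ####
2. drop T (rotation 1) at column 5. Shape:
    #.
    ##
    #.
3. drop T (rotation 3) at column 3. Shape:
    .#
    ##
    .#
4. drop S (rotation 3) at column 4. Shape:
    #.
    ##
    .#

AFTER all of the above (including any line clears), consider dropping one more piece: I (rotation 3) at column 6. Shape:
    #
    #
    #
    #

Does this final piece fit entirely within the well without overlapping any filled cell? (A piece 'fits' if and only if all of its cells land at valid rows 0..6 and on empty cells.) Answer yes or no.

Drop 1: I rot2 at col 2 lands with bottom-row=0; cleared 0 line(s) (total 0); column heights now [0 0 1 1 1 1 0], max=1
Drop 2: T rot1 at col 5 lands with bottom-row=1; cleared 0 line(s) (total 0); column heights now [0 0 1 1 1 4 3], max=4
Drop 3: T rot3 at col 3 lands with bottom-row=1; cleared 0 line(s) (total 0); column heights now [0 0 1 3 4 4 3], max=4
Drop 4: S rot3 at col 4 lands with bottom-row=4; cleared 0 line(s) (total 0); column heights now [0 0 1 3 7 6 3], max=7
Test piece I rot3 at col 6 (width 1): heights before test = [0 0 1 3 7 6 3]; fits = True

Answer: yes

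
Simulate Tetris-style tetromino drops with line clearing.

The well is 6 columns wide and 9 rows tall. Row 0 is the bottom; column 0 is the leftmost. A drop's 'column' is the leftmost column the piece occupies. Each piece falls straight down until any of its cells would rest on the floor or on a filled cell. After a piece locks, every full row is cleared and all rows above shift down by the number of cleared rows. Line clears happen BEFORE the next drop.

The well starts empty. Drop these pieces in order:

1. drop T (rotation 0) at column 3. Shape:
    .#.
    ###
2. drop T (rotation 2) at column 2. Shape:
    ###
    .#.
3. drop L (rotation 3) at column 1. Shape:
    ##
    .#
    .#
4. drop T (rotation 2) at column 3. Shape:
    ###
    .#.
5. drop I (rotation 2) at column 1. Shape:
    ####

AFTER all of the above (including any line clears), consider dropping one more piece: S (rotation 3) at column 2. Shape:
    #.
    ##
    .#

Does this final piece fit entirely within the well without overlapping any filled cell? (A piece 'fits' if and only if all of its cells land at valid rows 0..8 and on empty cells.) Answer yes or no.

Drop 1: T rot0 at col 3 lands with bottom-row=0; cleared 0 line(s) (total 0); column heights now [0 0 0 1 2 1], max=2
Drop 2: T rot2 at col 2 lands with bottom-row=1; cleared 0 line(s) (total 0); column heights now [0 0 3 3 3 1], max=3
Drop 3: L rot3 at col 1 lands with bottom-row=3; cleared 0 line(s) (total 0); column heights now [0 6 6 3 3 1], max=6
Drop 4: T rot2 at col 3 lands with bottom-row=3; cleared 0 line(s) (total 0); column heights now [0 6 6 5 5 5], max=6
Drop 5: I rot2 at col 1 lands with bottom-row=6; cleared 0 line(s) (total 0); column heights now [0 7 7 7 7 5], max=7
Test piece S rot3 at col 2 (width 2): heights before test = [0 7 7 7 7 5]; fits = False

Answer: no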